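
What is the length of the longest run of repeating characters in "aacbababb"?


Input: "aacbababb"
Scanning for longest run:
  Position 1 ('a'): continues run of 'a', length=2
  Position 2 ('c'): new char, reset run to 1
  Position 3 ('b'): new char, reset run to 1
  Position 4 ('a'): new char, reset run to 1
  Position 5 ('b'): new char, reset run to 1
  Position 6 ('a'): new char, reset run to 1
  Position 7 ('b'): new char, reset run to 1
  Position 8 ('b'): continues run of 'b', length=2
Longest run: 'a' with length 2

2


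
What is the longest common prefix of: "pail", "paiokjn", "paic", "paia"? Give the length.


Words: pail, paiokjn, paic, paia
  Position 0: all 'p' => match
  Position 1: all 'a' => match
  Position 2: all 'i' => match
  Position 3: ('l', 'o', 'c', 'a') => mismatch, stop
LCP = "pai" (length 3)

3


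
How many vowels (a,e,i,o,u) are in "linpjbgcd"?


Input: linpjbgcd
Checking each character:
  'l' at position 0: consonant
  'i' at position 1: vowel (running total: 1)
  'n' at position 2: consonant
  'p' at position 3: consonant
  'j' at position 4: consonant
  'b' at position 5: consonant
  'g' at position 6: consonant
  'c' at position 7: consonant
  'd' at position 8: consonant
Total vowels: 1

1


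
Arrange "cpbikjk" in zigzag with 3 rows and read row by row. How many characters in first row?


Zigzag "cpbikjk" into 3 rows:
Placing characters:
  'c' => row 0
  'p' => row 1
  'b' => row 2
  'i' => row 1
  'k' => row 0
  'j' => row 1
  'k' => row 2
Rows:
  Row 0: "ck"
  Row 1: "pij"
  Row 2: "bk"
First row length: 2

2


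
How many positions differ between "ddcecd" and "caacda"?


Comparing "ddcecd" and "caacda" position by position:
  Position 0: 'd' vs 'c' => DIFFER
  Position 1: 'd' vs 'a' => DIFFER
  Position 2: 'c' vs 'a' => DIFFER
  Position 3: 'e' vs 'c' => DIFFER
  Position 4: 'c' vs 'd' => DIFFER
  Position 5: 'd' vs 'a' => DIFFER
Positions that differ: 6

6


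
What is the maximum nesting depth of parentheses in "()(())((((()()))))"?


Input: "()(())((((()()))))"
Tracking depth:
  Position 0 '(': depth becomes 1
  Position 1 ')': depth becomes 0
  Position 2 '(': depth becomes 1
  Position 3 '(': depth becomes 2
  Position 4 ')': depth becomes 1
  Position 5 ')': depth becomes 0
  Position 6 '(': depth becomes 1
  Position 7 '(': depth becomes 2
  Position 8 '(': depth becomes 3
  Position 9 '(': depth becomes 4
  Position 10 '(': depth becomes 5
  Position 11 ')': depth becomes 4
  Position 12 '(': depth becomes 5
  Position 13 ')': depth becomes 4
  Position 14 ')': depth becomes 3
  Position 15 ')': depth becomes 2
  Position 16 ')': depth becomes 1
  Position 17 ')': depth becomes 0
Maximum depth reached: 5

5


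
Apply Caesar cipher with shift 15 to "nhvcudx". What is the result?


Caesar cipher: shift "nhvcudx" by 15
  'n' (pos 13) + 15 = pos 2 = 'c'
  'h' (pos 7) + 15 = pos 22 = 'w'
  'v' (pos 21) + 15 = pos 10 = 'k'
  'c' (pos 2) + 15 = pos 17 = 'r'
  'u' (pos 20) + 15 = pos 9 = 'j'
  'd' (pos 3) + 15 = pos 18 = 's'
  'x' (pos 23) + 15 = pos 12 = 'm'
Result: cwkrjsm

cwkrjsm


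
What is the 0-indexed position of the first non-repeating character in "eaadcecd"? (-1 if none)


Input: eaadcecd
Character frequencies:
  'a': 2
  'c': 2
  'd': 2
  'e': 2
Scanning left to right for freq == 1:
  Position 0 ('e'): freq=2, skip
  Position 1 ('a'): freq=2, skip
  Position 2 ('a'): freq=2, skip
  Position 3 ('d'): freq=2, skip
  Position 4 ('c'): freq=2, skip
  Position 5 ('e'): freq=2, skip
  Position 6 ('c'): freq=2, skip
  Position 7 ('d'): freq=2, skip
  No unique character found => answer = -1

-1


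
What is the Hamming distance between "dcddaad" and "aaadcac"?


Comparing "dcddaad" and "aaadcac" position by position:
  Position 0: 'd' vs 'a' => differ
  Position 1: 'c' vs 'a' => differ
  Position 2: 'd' vs 'a' => differ
  Position 3: 'd' vs 'd' => same
  Position 4: 'a' vs 'c' => differ
  Position 5: 'a' vs 'a' => same
  Position 6: 'd' vs 'c' => differ
Total differences (Hamming distance): 5

5


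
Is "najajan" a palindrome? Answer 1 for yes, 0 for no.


Input: najajan
Reversed: najajan
  Compare pos 0 ('n') with pos 6 ('n'): match
  Compare pos 1 ('a') with pos 5 ('a'): match
  Compare pos 2 ('j') with pos 4 ('j'): match
Result: palindrome

1


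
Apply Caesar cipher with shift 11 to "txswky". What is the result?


Caesar cipher: shift "txswky" by 11
  't' (pos 19) + 11 = pos 4 = 'e'
  'x' (pos 23) + 11 = pos 8 = 'i'
  's' (pos 18) + 11 = pos 3 = 'd'
  'w' (pos 22) + 11 = pos 7 = 'h'
  'k' (pos 10) + 11 = pos 21 = 'v'
  'y' (pos 24) + 11 = pos 9 = 'j'
Result: eidhvj

eidhvj


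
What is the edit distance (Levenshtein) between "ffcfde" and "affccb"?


Computing edit distance: "ffcfde" -> "affccb"
DP table:
           a    f    f    c    c    b
      0    1    2    3    4    5    6
  f   1    1    1    2    3    4    5
  f   2    2    1    1    2    3    4
  c   3    3    2    2    1    2    3
  f   4    4    3    2    2    2    3
  d   5    5    4    3    3    3    3
  e   6    6    5    4    4    4    4
Edit distance = dp[6][6] = 4

4


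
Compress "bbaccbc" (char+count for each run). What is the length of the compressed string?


Input: bbaccbc
Runs:
  'b' x 2 => "b2"
  'a' x 1 => "a1"
  'c' x 2 => "c2"
  'b' x 1 => "b1"
  'c' x 1 => "c1"
Compressed: "b2a1c2b1c1"
Compressed length: 10

10


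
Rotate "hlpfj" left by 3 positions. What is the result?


Input: "hlpfj", rotate left by 3
First 3 characters: "hlp"
Remaining characters: "fj"
Concatenate remaining + first: "fj" + "hlp" = "fjhlp"

fjhlp


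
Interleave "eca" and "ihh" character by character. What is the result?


Interleaving "eca" and "ihh":
  Position 0: 'e' from first, 'i' from second => "ei"
  Position 1: 'c' from first, 'h' from second => "ch"
  Position 2: 'a' from first, 'h' from second => "ah"
Result: eichah

eichah


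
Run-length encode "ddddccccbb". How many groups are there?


Input: ddddccccbb
Scanning for consecutive runs:
  Group 1: 'd' x 4 (positions 0-3)
  Group 2: 'c' x 4 (positions 4-7)
  Group 3: 'b' x 2 (positions 8-9)
Total groups: 3

3


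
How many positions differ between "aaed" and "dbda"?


Comparing "aaed" and "dbda" position by position:
  Position 0: 'a' vs 'd' => DIFFER
  Position 1: 'a' vs 'b' => DIFFER
  Position 2: 'e' vs 'd' => DIFFER
  Position 3: 'd' vs 'a' => DIFFER
Positions that differ: 4

4


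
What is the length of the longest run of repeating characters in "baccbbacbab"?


Input: "baccbbacbab"
Scanning for longest run:
  Position 1 ('a'): new char, reset run to 1
  Position 2 ('c'): new char, reset run to 1
  Position 3 ('c'): continues run of 'c', length=2
  Position 4 ('b'): new char, reset run to 1
  Position 5 ('b'): continues run of 'b', length=2
  Position 6 ('a'): new char, reset run to 1
  Position 7 ('c'): new char, reset run to 1
  Position 8 ('b'): new char, reset run to 1
  Position 9 ('a'): new char, reset run to 1
  Position 10 ('b'): new char, reset run to 1
Longest run: 'c' with length 2

2


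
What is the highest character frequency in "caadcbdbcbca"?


Input: caadcbdbcbca
Character counts:
  'a': 3
  'b': 3
  'c': 4
  'd': 2
Maximum frequency: 4

4


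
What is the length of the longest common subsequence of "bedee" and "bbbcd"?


LCS of "bedee" and "bbbcd"
DP table:
           b    b    b    c    d
      0    0    0    0    0    0
  b   0    1    1    1    1    1
  e   0    1    1    1    1    1
  d   0    1    1    1    1    2
  e   0    1    1    1    1    2
  e   0    1    1    1    1    2
LCS length = dp[5][5] = 2

2


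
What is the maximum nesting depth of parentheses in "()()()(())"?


Input: "()()()(())"
Tracking depth:
  Position 0 '(': depth becomes 1
  Position 1 ')': depth becomes 0
  Position 2 '(': depth becomes 1
  Position 3 ')': depth becomes 0
  Position 4 '(': depth becomes 1
  Position 5 ')': depth becomes 0
  Position 6 '(': depth becomes 1
  Position 7 '(': depth becomes 2
  Position 8 ')': depth becomes 1
  Position 9 ')': depth becomes 0
Maximum depth reached: 2

2


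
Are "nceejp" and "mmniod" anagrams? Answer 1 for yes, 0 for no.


Strings: "nceejp", "mmniod"
Sorted first:  ceejnp
Sorted second: dimmno
Differ at position 0: 'c' vs 'd' => not anagrams

0


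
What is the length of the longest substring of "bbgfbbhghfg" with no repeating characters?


Input: "bbgfbbhghfg"
Sliding window (track last position of each char):
  Position 0 ('b'): window [0,0] length 1 -- new best
  Position 1 ('b'): repeat (last at 0), move window start to 1
  Position 1 ('b'): window [1,1] length 1
  Position 2 ('g'): window [1,2] length 2 -- new best
  Position 3 ('f'): window [1,3] length 3 -- new best
  Position 4 ('b'): repeat (last at 1), move window start to 2
  Position 4 ('b'): window [2,4] length 3
  Position 5 ('b'): repeat (last at 4), move window start to 5
  Position 5 ('b'): window [5,5] length 1
  Position 6 ('h'): window [5,6] length 2
  Position 7 ('g'): window [5,7] length 3
  Position 8 ('h'): repeat (last at 6), move window start to 7
  Position 8 ('h'): window [7,8] length 2
  Position 9 ('f'): window [7,9] length 3
  Position 10 ('g'): repeat (last at 7), move window start to 8
  Position 10 ('g'): window [8,10] length 3
Longest substring with no repeats: "bgf" with length 3

3


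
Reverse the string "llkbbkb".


Input: llkbbkb
Reading characters right to left:
  Position 6: 'b'
  Position 5: 'k'
  Position 4: 'b'
  Position 3: 'b'
  Position 2: 'k'
  Position 1: 'l'
  Position 0: 'l'
Reversed: bkbbkll

bkbbkll


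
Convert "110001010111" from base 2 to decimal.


Input: "110001010111" in base 2
Positional expansion:
  Digit '1' (value 1) x 2^11 = 2048
  Digit '1' (value 1) x 2^10 = 1024
  Digit '0' (value 0) x 2^9 = 0
  Digit '0' (value 0) x 2^8 = 0
  Digit '0' (value 0) x 2^7 = 0
  Digit '1' (value 1) x 2^6 = 64
  Digit '0' (value 0) x 2^5 = 0
  Digit '1' (value 1) x 2^4 = 16
  Digit '0' (value 0) x 2^3 = 0
  Digit '1' (value 1) x 2^2 = 4
  Digit '1' (value 1) x 2^1 = 2
  Digit '1' (value 1) x 2^0 = 1
Sum = 3159

3159


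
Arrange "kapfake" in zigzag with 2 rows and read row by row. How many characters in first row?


Zigzag "kapfake" into 2 rows:
Placing characters:
  'k' => row 0
  'a' => row 1
  'p' => row 0
  'f' => row 1
  'a' => row 0
  'k' => row 1
  'e' => row 0
Rows:
  Row 0: "kpae"
  Row 1: "afk"
First row length: 4

4


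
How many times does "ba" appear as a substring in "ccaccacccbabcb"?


Searching for "ba" in "ccaccacccbabcb"
Scanning each position:
  Position 0: "cc" => no
  Position 1: "ca" => no
  Position 2: "ac" => no
  Position 3: "cc" => no
  Position 4: "ca" => no
  Position 5: "ac" => no
  Position 6: "cc" => no
  Position 7: "cc" => no
  Position 8: "cb" => no
  Position 9: "ba" => MATCH
  Position 10: "ab" => no
  Position 11: "bc" => no
  Position 12: "cb" => no
Total occurrences: 1

1


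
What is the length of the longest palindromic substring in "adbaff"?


Input: "adbaff"
Checking substrings for palindromes:
  [4:6] "ff" (len 2) => palindrome
Longest palindromic substring: "ff" with length 2

2


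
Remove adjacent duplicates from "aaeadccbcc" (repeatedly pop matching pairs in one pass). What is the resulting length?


Input: aaeadccbcc
Stack-based adjacent duplicate removal:
  Read 'a': push. Stack: a
  Read 'a': matches stack top 'a' => pop. Stack: (empty)
  Read 'e': push. Stack: e
  Read 'a': push. Stack: ea
  Read 'd': push. Stack: ead
  Read 'c': push. Stack: eadc
  Read 'c': matches stack top 'c' => pop. Stack: ead
  Read 'b': push. Stack: eadb
  Read 'c': push. Stack: eadbc
  Read 'c': matches stack top 'c' => pop. Stack: eadb
Final stack: "eadb" (length 4)

4


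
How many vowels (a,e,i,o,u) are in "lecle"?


Input: lecle
Checking each character:
  'l' at position 0: consonant
  'e' at position 1: vowel (running total: 1)
  'c' at position 2: consonant
  'l' at position 3: consonant
  'e' at position 4: vowel (running total: 2)
Total vowels: 2

2


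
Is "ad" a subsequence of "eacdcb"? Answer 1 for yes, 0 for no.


Check if "ad" is a subsequence of "eacdcb"
Greedy scan:
  Position 0 ('e'): no match needed
  Position 1 ('a'): matches sub[0] = 'a'
  Position 2 ('c'): no match needed
  Position 3 ('d'): matches sub[1] = 'd'
  Position 4 ('c'): no match needed
  Position 5 ('b'): no match needed
All 2 characters matched => is a subsequence

1


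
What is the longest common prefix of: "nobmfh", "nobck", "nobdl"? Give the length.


Words: nobmfh, nobck, nobdl
  Position 0: all 'n' => match
  Position 1: all 'o' => match
  Position 2: all 'b' => match
  Position 3: ('m', 'c', 'd') => mismatch, stop
LCP = "nob" (length 3)

3


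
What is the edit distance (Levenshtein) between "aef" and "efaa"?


Computing edit distance: "aef" -> "efaa"
DP table:
           e    f    a    a
      0    1    2    3    4
  a   1    1    2    2    3
  e   2    1    2    3    3
  f   3    2    1    2    3
Edit distance = dp[3][4] = 3

3


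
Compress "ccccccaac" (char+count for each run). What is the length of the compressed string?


Input: ccccccaac
Runs:
  'c' x 6 => "c6"
  'a' x 2 => "a2"
  'c' x 1 => "c1"
Compressed: "c6a2c1"
Compressed length: 6

6


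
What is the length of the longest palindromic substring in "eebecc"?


Input: "eebecc"
Checking substrings for palindromes:
  [1:4] "ebe" (len 3) => palindrome
  [0:2] "ee" (len 2) => palindrome
  [4:6] "cc" (len 2) => palindrome
Longest palindromic substring: "ebe" with length 3

3


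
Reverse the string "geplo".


Input: geplo
Reading characters right to left:
  Position 4: 'o'
  Position 3: 'l'
  Position 2: 'p'
  Position 1: 'e'
  Position 0: 'g'
Reversed: olpeg

olpeg


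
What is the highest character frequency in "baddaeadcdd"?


Input: baddaeadcdd
Character counts:
  'a': 3
  'b': 1
  'c': 1
  'd': 5
  'e': 1
Maximum frequency: 5

5


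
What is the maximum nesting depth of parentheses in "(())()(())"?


Input: "(())()(())"
Tracking depth:
  Position 0 '(': depth becomes 1
  Position 1 '(': depth becomes 2
  Position 2 ')': depth becomes 1
  Position 3 ')': depth becomes 0
  Position 4 '(': depth becomes 1
  Position 5 ')': depth becomes 0
  Position 6 '(': depth becomes 1
  Position 7 '(': depth becomes 2
  Position 8 ')': depth becomes 1
  Position 9 ')': depth becomes 0
Maximum depth reached: 2

2


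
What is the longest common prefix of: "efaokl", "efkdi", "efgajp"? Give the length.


Words: efaokl, efkdi, efgajp
  Position 0: all 'e' => match
  Position 1: all 'f' => match
  Position 2: ('a', 'k', 'g') => mismatch, stop
LCP = "ef" (length 2)

2


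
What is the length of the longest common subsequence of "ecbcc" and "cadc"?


LCS of "ecbcc" and "cadc"
DP table:
           c    a    d    c
      0    0    0    0    0
  e   0    0    0    0    0
  c   0    1    1    1    1
  b   0    1    1    1    1
  c   0    1    1    1    2
  c   0    1    1    1    2
LCS length = dp[5][4] = 2

2


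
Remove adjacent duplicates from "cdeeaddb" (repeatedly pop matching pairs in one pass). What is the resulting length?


Input: cdeeaddb
Stack-based adjacent duplicate removal:
  Read 'c': push. Stack: c
  Read 'd': push. Stack: cd
  Read 'e': push. Stack: cde
  Read 'e': matches stack top 'e' => pop. Stack: cd
  Read 'a': push. Stack: cda
  Read 'd': push. Stack: cdad
  Read 'd': matches stack top 'd' => pop. Stack: cda
  Read 'b': push. Stack: cdab
Final stack: "cdab" (length 4)

4


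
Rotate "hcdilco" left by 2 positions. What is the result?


Input: "hcdilco", rotate left by 2
First 2 characters: "hc"
Remaining characters: "dilco"
Concatenate remaining + first: "dilco" + "hc" = "dilcohc"

dilcohc


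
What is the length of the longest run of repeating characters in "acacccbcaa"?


Input: "acacccbcaa"
Scanning for longest run:
  Position 1 ('c'): new char, reset run to 1
  Position 2 ('a'): new char, reset run to 1
  Position 3 ('c'): new char, reset run to 1
  Position 4 ('c'): continues run of 'c', length=2
  Position 5 ('c'): continues run of 'c', length=3
  Position 6 ('b'): new char, reset run to 1
  Position 7 ('c'): new char, reset run to 1
  Position 8 ('a'): new char, reset run to 1
  Position 9 ('a'): continues run of 'a', length=2
Longest run: 'c' with length 3

3


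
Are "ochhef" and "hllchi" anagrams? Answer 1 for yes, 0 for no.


Strings: "ochhef", "hllchi"
Sorted first:  cefhho
Sorted second: chhill
Differ at position 1: 'e' vs 'h' => not anagrams

0


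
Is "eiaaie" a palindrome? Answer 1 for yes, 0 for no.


Input: eiaaie
Reversed: eiaaie
  Compare pos 0 ('e') with pos 5 ('e'): match
  Compare pos 1 ('i') with pos 4 ('i'): match
  Compare pos 2 ('a') with pos 3 ('a'): match
Result: palindrome

1


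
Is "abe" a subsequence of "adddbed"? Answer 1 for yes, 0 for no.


Check if "abe" is a subsequence of "adddbed"
Greedy scan:
  Position 0 ('a'): matches sub[0] = 'a'
  Position 1 ('d'): no match needed
  Position 2 ('d'): no match needed
  Position 3 ('d'): no match needed
  Position 4 ('b'): matches sub[1] = 'b'
  Position 5 ('e'): matches sub[2] = 'e'
  Position 6 ('d'): no match needed
All 3 characters matched => is a subsequence

1


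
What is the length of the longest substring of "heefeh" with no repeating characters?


Input: "heefeh"
Sliding window (track last position of each char):
  Position 0 ('h'): window [0,0] length 1 -- new best
  Position 1 ('e'): window [0,1] length 2 -- new best
  Position 2 ('e'): repeat (last at 1), move window start to 2
  Position 2 ('e'): window [2,2] length 1
  Position 3 ('f'): window [2,3] length 2
  Position 4 ('e'): repeat (last at 2), move window start to 3
  Position 4 ('e'): window [3,4] length 2
  Position 5 ('h'): window [3,5] length 3 -- new best
Longest substring with no repeats: "feh" with length 3

3


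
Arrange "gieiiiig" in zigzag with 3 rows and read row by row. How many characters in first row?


Zigzag "gieiiiig" into 3 rows:
Placing characters:
  'g' => row 0
  'i' => row 1
  'e' => row 2
  'i' => row 1
  'i' => row 0
  'i' => row 1
  'i' => row 2
  'g' => row 1
Rows:
  Row 0: "gi"
  Row 1: "iiig"
  Row 2: "ei"
First row length: 2

2


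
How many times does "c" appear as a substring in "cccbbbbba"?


Searching for "c" in "cccbbbbba"
Scanning each position:
  Position 0: "c" => MATCH
  Position 1: "c" => MATCH
  Position 2: "c" => MATCH
  Position 3: "b" => no
  Position 4: "b" => no
  Position 5: "b" => no
  Position 6: "b" => no
  Position 7: "b" => no
  Position 8: "a" => no
Total occurrences: 3

3


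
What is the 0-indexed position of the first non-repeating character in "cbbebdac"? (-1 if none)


Input: cbbebdac
Character frequencies:
  'a': 1
  'b': 3
  'c': 2
  'd': 1
  'e': 1
Scanning left to right for freq == 1:
  Position 0 ('c'): freq=2, skip
  Position 1 ('b'): freq=3, skip
  Position 2 ('b'): freq=3, skip
  Position 3 ('e'): unique! => answer = 3

3


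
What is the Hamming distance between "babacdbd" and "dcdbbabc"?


Comparing "babacdbd" and "dcdbbabc" position by position:
  Position 0: 'b' vs 'd' => differ
  Position 1: 'a' vs 'c' => differ
  Position 2: 'b' vs 'd' => differ
  Position 3: 'a' vs 'b' => differ
  Position 4: 'c' vs 'b' => differ
  Position 5: 'd' vs 'a' => differ
  Position 6: 'b' vs 'b' => same
  Position 7: 'd' vs 'c' => differ
Total differences (Hamming distance): 7

7


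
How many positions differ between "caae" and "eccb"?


Comparing "caae" and "eccb" position by position:
  Position 0: 'c' vs 'e' => DIFFER
  Position 1: 'a' vs 'c' => DIFFER
  Position 2: 'a' vs 'c' => DIFFER
  Position 3: 'e' vs 'b' => DIFFER
Positions that differ: 4

4


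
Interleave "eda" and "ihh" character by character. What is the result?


Interleaving "eda" and "ihh":
  Position 0: 'e' from first, 'i' from second => "ei"
  Position 1: 'd' from first, 'h' from second => "dh"
  Position 2: 'a' from first, 'h' from second => "ah"
Result: eidhah

eidhah


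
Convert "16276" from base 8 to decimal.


Input: "16276" in base 8
Positional expansion:
  Digit '1' (value 1) x 8^4 = 4096
  Digit '6' (value 6) x 8^3 = 3072
  Digit '2' (value 2) x 8^2 = 128
  Digit '7' (value 7) x 8^1 = 56
  Digit '6' (value 6) x 8^0 = 6
Sum = 7358

7358


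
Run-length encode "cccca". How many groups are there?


Input: cccca
Scanning for consecutive runs:
  Group 1: 'c' x 4 (positions 0-3)
  Group 2: 'a' x 1 (positions 4-4)
Total groups: 2

2


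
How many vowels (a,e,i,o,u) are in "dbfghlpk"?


Input: dbfghlpk
Checking each character:
  'd' at position 0: consonant
  'b' at position 1: consonant
  'f' at position 2: consonant
  'g' at position 3: consonant
  'h' at position 4: consonant
  'l' at position 5: consonant
  'p' at position 6: consonant
  'k' at position 7: consonant
Total vowels: 0

0


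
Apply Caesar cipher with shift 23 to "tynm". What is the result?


Caesar cipher: shift "tynm" by 23
  't' (pos 19) + 23 = pos 16 = 'q'
  'y' (pos 24) + 23 = pos 21 = 'v'
  'n' (pos 13) + 23 = pos 10 = 'k'
  'm' (pos 12) + 23 = pos 9 = 'j'
Result: qvkj

qvkj


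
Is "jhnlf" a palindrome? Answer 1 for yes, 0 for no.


Input: jhnlf
Reversed: flnhj
  Compare pos 0 ('j') with pos 4 ('f'): MISMATCH
  Compare pos 1 ('h') with pos 3 ('l'): MISMATCH
Result: not a palindrome

0


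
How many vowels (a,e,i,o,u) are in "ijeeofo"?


Input: ijeeofo
Checking each character:
  'i' at position 0: vowel (running total: 1)
  'j' at position 1: consonant
  'e' at position 2: vowel (running total: 2)
  'e' at position 3: vowel (running total: 3)
  'o' at position 4: vowel (running total: 4)
  'f' at position 5: consonant
  'o' at position 6: vowel (running total: 5)
Total vowels: 5

5


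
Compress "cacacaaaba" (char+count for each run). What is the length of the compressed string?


Input: cacacaaaba
Runs:
  'c' x 1 => "c1"
  'a' x 1 => "a1"
  'c' x 1 => "c1"
  'a' x 1 => "a1"
  'c' x 1 => "c1"
  'a' x 3 => "a3"
  'b' x 1 => "b1"
  'a' x 1 => "a1"
Compressed: "c1a1c1a1c1a3b1a1"
Compressed length: 16

16


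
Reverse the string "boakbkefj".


Input: boakbkefj
Reading characters right to left:
  Position 8: 'j'
  Position 7: 'f'
  Position 6: 'e'
  Position 5: 'k'
  Position 4: 'b'
  Position 3: 'k'
  Position 2: 'a'
  Position 1: 'o'
  Position 0: 'b'
Reversed: jfekbkaob

jfekbkaob


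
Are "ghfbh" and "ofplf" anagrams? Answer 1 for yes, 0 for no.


Strings: "ghfbh", "ofplf"
Sorted first:  bfghh
Sorted second: fflop
Differ at position 0: 'b' vs 'f' => not anagrams

0


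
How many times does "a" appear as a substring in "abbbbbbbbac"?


Searching for "a" in "abbbbbbbbac"
Scanning each position:
  Position 0: "a" => MATCH
  Position 1: "b" => no
  Position 2: "b" => no
  Position 3: "b" => no
  Position 4: "b" => no
  Position 5: "b" => no
  Position 6: "b" => no
  Position 7: "b" => no
  Position 8: "b" => no
  Position 9: "a" => MATCH
  Position 10: "c" => no
Total occurrences: 2

2


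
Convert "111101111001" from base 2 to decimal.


Input: "111101111001" in base 2
Positional expansion:
  Digit '1' (value 1) x 2^11 = 2048
  Digit '1' (value 1) x 2^10 = 1024
  Digit '1' (value 1) x 2^9 = 512
  Digit '1' (value 1) x 2^8 = 256
  Digit '0' (value 0) x 2^7 = 0
  Digit '1' (value 1) x 2^6 = 64
  Digit '1' (value 1) x 2^5 = 32
  Digit '1' (value 1) x 2^4 = 16
  Digit '1' (value 1) x 2^3 = 8
  Digit '0' (value 0) x 2^2 = 0
  Digit '0' (value 0) x 2^1 = 0
  Digit '1' (value 1) x 2^0 = 1
Sum = 3961

3961


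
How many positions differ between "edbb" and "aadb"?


Comparing "edbb" and "aadb" position by position:
  Position 0: 'e' vs 'a' => DIFFER
  Position 1: 'd' vs 'a' => DIFFER
  Position 2: 'b' vs 'd' => DIFFER
  Position 3: 'b' vs 'b' => same
Positions that differ: 3

3


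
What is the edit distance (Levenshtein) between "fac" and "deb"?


Computing edit distance: "fac" -> "deb"
DP table:
           d    e    b
      0    1    2    3
  f   1    1    2    3
  a   2    2    2    3
  c   3    3    3    3
Edit distance = dp[3][3] = 3

3


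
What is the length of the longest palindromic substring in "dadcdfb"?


Input: "dadcdfb"
Checking substrings for palindromes:
  [0:3] "dad" (len 3) => palindrome
  [2:5] "dcd" (len 3) => palindrome
Longest palindromic substring: "dad" with length 3

3


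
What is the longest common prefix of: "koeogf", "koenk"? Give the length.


Words: koeogf, koenk
  Position 0: all 'k' => match
  Position 1: all 'o' => match
  Position 2: all 'e' => match
  Position 3: ('o', 'n') => mismatch, stop
LCP = "koe" (length 3)

3


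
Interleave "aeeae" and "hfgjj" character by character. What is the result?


Interleaving "aeeae" and "hfgjj":
  Position 0: 'a' from first, 'h' from second => "ah"
  Position 1: 'e' from first, 'f' from second => "ef"
  Position 2: 'e' from first, 'g' from second => "eg"
  Position 3: 'a' from first, 'j' from second => "aj"
  Position 4: 'e' from first, 'j' from second => "ej"
Result: ahefegajej

ahefegajej


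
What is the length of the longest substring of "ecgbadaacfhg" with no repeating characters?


Input: "ecgbadaacfhg"
Sliding window (track last position of each char):
  Position 0 ('e'): window [0,0] length 1 -- new best
  Position 1 ('c'): window [0,1] length 2 -- new best
  Position 2 ('g'): window [0,2] length 3 -- new best
  Position 3 ('b'): window [0,3] length 4 -- new best
  Position 4 ('a'): window [0,4] length 5 -- new best
  Position 5 ('d'): window [0,5] length 6 -- new best
  Position 6 ('a'): repeat (last at 4), move window start to 5
  Position 6 ('a'): window [5,6] length 2
  Position 7 ('a'): repeat (last at 6), move window start to 7
  Position 7 ('a'): window [7,7] length 1
  Position 8 ('c'): window [7,8] length 2
  Position 9 ('f'): window [7,9] length 3
  Position 10 ('h'): window [7,10] length 4
  Position 11 ('g'): window [7,11] length 5
Longest substring with no repeats: "ecgbad" with length 6

6


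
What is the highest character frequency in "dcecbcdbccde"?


Input: dcecbcdbccde
Character counts:
  'b': 2
  'c': 5
  'd': 3
  'e': 2
Maximum frequency: 5

5


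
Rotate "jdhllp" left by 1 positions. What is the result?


Input: "jdhllp", rotate left by 1
First 1 characters: "j"
Remaining characters: "dhllp"
Concatenate remaining + first: "dhllp" + "j" = "dhllpj"

dhllpj


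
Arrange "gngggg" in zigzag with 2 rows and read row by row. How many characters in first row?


Zigzag "gngggg" into 2 rows:
Placing characters:
  'g' => row 0
  'n' => row 1
  'g' => row 0
  'g' => row 1
  'g' => row 0
  'g' => row 1
Rows:
  Row 0: "ggg"
  Row 1: "ngg"
First row length: 3

3


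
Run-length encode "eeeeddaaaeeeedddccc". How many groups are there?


Input: eeeeddaaaeeeedddccc
Scanning for consecutive runs:
  Group 1: 'e' x 4 (positions 0-3)
  Group 2: 'd' x 2 (positions 4-5)
  Group 3: 'a' x 3 (positions 6-8)
  Group 4: 'e' x 4 (positions 9-12)
  Group 5: 'd' x 3 (positions 13-15)
  Group 6: 'c' x 3 (positions 16-18)
Total groups: 6

6


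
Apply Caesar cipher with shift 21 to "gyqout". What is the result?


Caesar cipher: shift "gyqout" by 21
  'g' (pos 6) + 21 = pos 1 = 'b'
  'y' (pos 24) + 21 = pos 19 = 't'
  'q' (pos 16) + 21 = pos 11 = 'l'
  'o' (pos 14) + 21 = pos 9 = 'j'
  'u' (pos 20) + 21 = pos 15 = 'p'
  't' (pos 19) + 21 = pos 14 = 'o'
Result: btljpo

btljpo


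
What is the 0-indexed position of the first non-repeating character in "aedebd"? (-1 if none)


Input: aedebd
Character frequencies:
  'a': 1
  'b': 1
  'd': 2
  'e': 2
Scanning left to right for freq == 1:
  Position 0 ('a'): unique! => answer = 0

0


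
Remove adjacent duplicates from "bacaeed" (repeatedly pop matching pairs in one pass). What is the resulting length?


Input: bacaeed
Stack-based adjacent duplicate removal:
  Read 'b': push. Stack: b
  Read 'a': push. Stack: ba
  Read 'c': push. Stack: bac
  Read 'a': push. Stack: baca
  Read 'e': push. Stack: bacae
  Read 'e': matches stack top 'e' => pop. Stack: baca
  Read 'd': push. Stack: bacad
Final stack: "bacad" (length 5)

5


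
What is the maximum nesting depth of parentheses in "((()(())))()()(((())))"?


Input: "((()(())))()()(((())))"
Tracking depth:
  Position 0 '(': depth becomes 1
  Position 1 '(': depth becomes 2
  Position 2 '(': depth becomes 3
  Position 3 ')': depth becomes 2
  Position 4 '(': depth becomes 3
  Position 5 '(': depth becomes 4
  Position 6 ')': depth becomes 3
  Position 7 ')': depth becomes 2
  Position 8 ')': depth becomes 1
  Position 9 ')': depth becomes 0
  Position 10 '(': depth becomes 1
  Position 11 ')': depth becomes 0
  Position 12 '(': depth becomes 1
  Position 13 ')': depth becomes 0
  Position 14 '(': depth becomes 1
  Position 15 '(': depth becomes 2
  Position 16 '(': depth becomes 3
  Position 17 '(': depth becomes 4
  Position 18 ')': depth becomes 3
  Position 19 ')': depth becomes 2
  Position 20 ')': depth becomes 1
  Position 21 ')': depth becomes 0
Maximum depth reached: 4

4


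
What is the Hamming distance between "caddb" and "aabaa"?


Comparing "caddb" and "aabaa" position by position:
  Position 0: 'c' vs 'a' => differ
  Position 1: 'a' vs 'a' => same
  Position 2: 'd' vs 'b' => differ
  Position 3: 'd' vs 'a' => differ
  Position 4: 'b' vs 'a' => differ
Total differences (Hamming distance): 4

4


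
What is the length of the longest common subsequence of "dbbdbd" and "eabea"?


LCS of "dbbdbd" and "eabea"
DP table:
           e    a    b    e    a
      0    0    0    0    0    0
  d   0    0    0    0    0    0
  b   0    0    0    1    1    1
  b   0    0    0    1    1    1
  d   0    0    0    1    1    1
  b   0    0    0    1    1    1
  d   0    0    0    1    1    1
LCS length = dp[6][5] = 1

1


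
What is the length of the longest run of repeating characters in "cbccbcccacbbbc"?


Input: "cbccbcccacbbbc"
Scanning for longest run:
  Position 1 ('b'): new char, reset run to 1
  Position 2 ('c'): new char, reset run to 1
  Position 3 ('c'): continues run of 'c', length=2
  Position 4 ('b'): new char, reset run to 1
  Position 5 ('c'): new char, reset run to 1
  Position 6 ('c'): continues run of 'c', length=2
  Position 7 ('c'): continues run of 'c', length=3
  Position 8 ('a'): new char, reset run to 1
  Position 9 ('c'): new char, reset run to 1
  Position 10 ('b'): new char, reset run to 1
  Position 11 ('b'): continues run of 'b', length=2
  Position 12 ('b'): continues run of 'b', length=3
  Position 13 ('c'): new char, reset run to 1
Longest run: 'c' with length 3

3


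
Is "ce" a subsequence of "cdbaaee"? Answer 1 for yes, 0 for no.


Check if "ce" is a subsequence of "cdbaaee"
Greedy scan:
  Position 0 ('c'): matches sub[0] = 'c'
  Position 1 ('d'): no match needed
  Position 2 ('b'): no match needed
  Position 3 ('a'): no match needed
  Position 4 ('a'): no match needed
  Position 5 ('e'): matches sub[1] = 'e'
  Position 6 ('e'): no match needed
All 2 characters matched => is a subsequence

1


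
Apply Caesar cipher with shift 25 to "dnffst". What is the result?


Caesar cipher: shift "dnffst" by 25
  'd' (pos 3) + 25 = pos 2 = 'c'
  'n' (pos 13) + 25 = pos 12 = 'm'
  'f' (pos 5) + 25 = pos 4 = 'e'
  'f' (pos 5) + 25 = pos 4 = 'e'
  's' (pos 18) + 25 = pos 17 = 'r'
  't' (pos 19) + 25 = pos 18 = 's'
Result: cmeers

cmeers


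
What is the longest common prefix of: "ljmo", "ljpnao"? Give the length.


Words: ljmo, ljpnao
  Position 0: all 'l' => match
  Position 1: all 'j' => match
  Position 2: ('m', 'p') => mismatch, stop
LCP = "lj" (length 2)

2


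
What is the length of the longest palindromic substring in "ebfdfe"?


Input: "ebfdfe"
Checking substrings for palindromes:
  [2:5] "fdf" (len 3) => palindrome
Longest palindromic substring: "fdf" with length 3

3


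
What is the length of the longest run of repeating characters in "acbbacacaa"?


Input: "acbbacacaa"
Scanning for longest run:
  Position 1 ('c'): new char, reset run to 1
  Position 2 ('b'): new char, reset run to 1
  Position 3 ('b'): continues run of 'b', length=2
  Position 4 ('a'): new char, reset run to 1
  Position 5 ('c'): new char, reset run to 1
  Position 6 ('a'): new char, reset run to 1
  Position 7 ('c'): new char, reset run to 1
  Position 8 ('a'): new char, reset run to 1
  Position 9 ('a'): continues run of 'a', length=2
Longest run: 'b' with length 2

2


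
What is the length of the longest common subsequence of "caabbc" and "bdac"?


LCS of "caabbc" and "bdac"
DP table:
           b    d    a    c
      0    0    0    0    0
  c   0    0    0    0    1
  a   0    0    0    1    1
  a   0    0    0    1    1
  b   0    1    1    1    1
  b   0    1    1    1    1
  c   0    1    1    1    2
LCS length = dp[6][4] = 2

2


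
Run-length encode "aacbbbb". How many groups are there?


Input: aacbbbb
Scanning for consecutive runs:
  Group 1: 'a' x 2 (positions 0-1)
  Group 2: 'c' x 1 (positions 2-2)
  Group 3: 'b' x 4 (positions 3-6)
Total groups: 3

3


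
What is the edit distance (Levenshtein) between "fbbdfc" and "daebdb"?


Computing edit distance: "fbbdfc" -> "daebdb"
DP table:
           d    a    e    b    d    b
      0    1    2    3    4    5    6
  f   1    1    2    3    4    5    6
  b   2    2    2    3    3    4    5
  b   3    3    3    3    3    4    4
  d   4    3    4    4    4    3    4
  f   5    4    4    5    5    4    4
  c   6    5    5    5    6    5    5
Edit distance = dp[6][6] = 5

5


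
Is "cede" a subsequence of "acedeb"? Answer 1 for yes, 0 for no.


Check if "cede" is a subsequence of "acedeb"
Greedy scan:
  Position 0 ('a'): no match needed
  Position 1 ('c'): matches sub[0] = 'c'
  Position 2 ('e'): matches sub[1] = 'e'
  Position 3 ('d'): matches sub[2] = 'd'
  Position 4 ('e'): matches sub[3] = 'e'
  Position 5 ('b'): no match needed
All 4 characters matched => is a subsequence

1


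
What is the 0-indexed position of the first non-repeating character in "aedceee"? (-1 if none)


Input: aedceee
Character frequencies:
  'a': 1
  'c': 1
  'd': 1
  'e': 4
Scanning left to right for freq == 1:
  Position 0 ('a'): unique! => answer = 0

0


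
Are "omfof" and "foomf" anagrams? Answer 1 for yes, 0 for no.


Strings: "omfof", "foomf"
Sorted first:  ffmoo
Sorted second: ffmoo
Sorted forms match => anagrams

1


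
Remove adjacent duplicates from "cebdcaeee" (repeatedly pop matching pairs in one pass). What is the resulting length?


Input: cebdcaeee
Stack-based adjacent duplicate removal:
  Read 'c': push. Stack: c
  Read 'e': push. Stack: ce
  Read 'b': push. Stack: ceb
  Read 'd': push. Stack: cebd
  Read 'c': push. Stack: cebdc
  Read 'a': push. Stack: cebdca
  Read 'e': push. Stack: cebdcae
  Read 'e': matches stack top 'e' => pop. Stack: cebdca
  Read 'e': push. Stack: cebdcae
Final stack: "cebdcae" (length 7)

7


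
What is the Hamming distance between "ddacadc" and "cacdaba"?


Comparing "ddacadc" and "cacdaba" position by position:
  Position 0: 'd' vs 'c' => differ
  Position 1: 'd' vs 'a' => differ
  Position 2: 'a' vs 'c' => differ
  Position 3: 'c' vs 'd' => differ
  Position 4: 'a' vs 'a' => same
  Position 5: 'd' vs 'b' => differ
  Position 6: 'c' vs 'a' => differ
Total differences (Hamming distance): 6

6


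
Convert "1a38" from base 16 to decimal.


Input: "1a38" in base 16
Positional expansion:
  Digit '1' (value 1) x 16^3 = 4096
  Digit 'a' (value 10) x 16^2 = 2560
  Digit '3' (value 3) x 16^1 = 48
  Digit '8' (value 8) x 16^0 = 8
Sum = 6712

6712


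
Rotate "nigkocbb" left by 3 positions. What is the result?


Input: "nigkocbb", rotate left by 3
First 3 characters: "nig"
Remaining characters: "kocbb"
Concatenate remaining + first: "kocbb" + "nig" = "kocbbnig"

kocbbnig


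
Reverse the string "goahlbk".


Input: goahlbk
Reading characters right to left:
  Position 6: 'k'
  Position 5: 'b'
  Position 4: 'l'
  Position 3: 'h'
  Position 2: 'a'
  Position 1: 'o'
  Position 0: 'g'
Reversed: kblhaog

kblhaog


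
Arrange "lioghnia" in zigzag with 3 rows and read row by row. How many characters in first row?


Zigzag "lioghnia" into 3 rows:
Placing characters:
  'l' => row 0
  'i' => row 1
  'o' => row 2
  'g' => row 1
  'h' => row 0
  'n' => row 1
  'i' => row 2
  'a' => row 1
Rows:
  Row 0: "lh"
  Row 1: "igna"
  Row 2: "oi"
First row length: 2

2


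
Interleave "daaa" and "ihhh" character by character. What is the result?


Interleaving "daaa" and "ihhh":
  Position 0: 'd' from first, 'i' from second => "di"
  Position 1: 'a' from first, 'h' from second => "ah"
  Position 2: 'a' from first, 'h' from second => "ah"
  Position 3: 'a' from first, 'h' from second => "ah"
Result: diahahah

diahahah


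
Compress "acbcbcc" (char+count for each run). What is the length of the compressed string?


Input: acbcbcc
Runs:
  'a' x 1 => "a1"
  'c' x 1 => "c1"
  'b' x 1 => "b1"
  'c' x 1 => "c1"
  'b' x 1 => "b1"
  'c' x 2 => "c2"
Compressed: "a1c1b1c1b1c2"
Compressed length: 12

12


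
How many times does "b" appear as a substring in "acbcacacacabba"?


Searching for "b" in "acbcacacacabba"
Scanning each position:
  Position 0: "a" => no
  Position 1: "c" => no
  Position 2: "b" => MATCH
  Position 3: "c" => no
  Position 4: "a" => no
  Position 5: "c" => no
  Position 6: "a" => no
  Position 7: "c" => no
  Position 8: "a" => no
  Position 9: "c" => no
  Position 10: "a" => no
  Position 11: "b" => MATCH
  Position 12: "b" => MATCH
  Position 13: "a" => no
Total occurrences: 3

3


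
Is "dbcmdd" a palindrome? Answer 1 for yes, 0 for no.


Input: dbcmdd
Reversed: ddmcbd
  Compare pos 0 ('d') with pos 5 ('d'): match
  Compare pos 1 ('b') with pos 4 ('d'): MISMATCH
  Compare pos 2 ('c') with pos 3 ('m'): MISMATCH
Result: not a palindrome

0


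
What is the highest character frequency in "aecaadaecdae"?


Input: aecaadaecdae
Character counts:
  'a': 5
  'c': 2
  'd': 2
  'e': 3
Maximum frequency: 5

5


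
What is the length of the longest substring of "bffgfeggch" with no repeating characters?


Input: "bffgfeggch"
Sliding window (track last position of each char):
  Position 0 ('b'): window [0,0] length 1 -- new best
  Position 1 ('f'): window [0,1] length 2 -- new best
  Position 2 ('f'): repeat (last at 1), move window start to 2
  Position 2 ('f'): window [2,2] length 1
  Position 3 ('g'): window [2,3] length 2
  Position 4 ('f'): repeat (last at 2), move window start to 3
  Position 4 ('f'): window [3,4] length 2
  Position 5 ('e'): window [3,5] length 3 -- new best
  Position 6 ('g'): repeat (last at 3), move window start to 4
  Position 6 ('g'): window [4,6] length 3
  Position 7 ('g'): repeat (last at 6), move window start to 7
  Position 7 ('g'): window [7,7] length 1
  Position 8 ('c'): window [7,8] length 2
  Position 9 ('h'): window [7,9] length 3
Longest substring with no repeats: "gfe" with length 3

3


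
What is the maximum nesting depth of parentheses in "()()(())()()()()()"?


Input: "()()(())()()()()()"
Tracking depth:
  Position 0 '(': depth becomes 1
  Position 1 ')': depth becomes 0
  Position 2 '(': depth becomes 1
  Position 3 ')': depth becomes 0
  Position 4 '(': depth becomes 1
  Position 5 '(': depth becomes 2
  Position 6 ')': depth becomes 1
  Position 7 ')': depth becomes 0
  Position 8 '(': depth becomes 1
  Position 9 ')': depth becomes 0
  Position 10 '(': depth becomes 1
  Position 11 ')': depth becomes 0
  Position 12 '(': depth becomes 1
  Position 13 ')': depth becomes 0
  Position 14 '(': depth becomes 1
  Position 15 ')': depth becomes 0
  Position 16 '(': depth becomes 1
  Position 17 ')': depth becomes 0
Maximum depth reached: 2

2


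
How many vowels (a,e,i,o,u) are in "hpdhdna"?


Input: hpdhdna
Checking each character:
  'h' at position 0: consonant
  'p' at position 1: consonant
  'd' at position 2: consonant
  'h' at position 3: consonant
  'd' at position 4: consonant
  'n' at position 5: consonant
  'a' at position 6: vowel (running total: 1)
Total vowels: 1

1


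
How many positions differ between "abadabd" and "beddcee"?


Comparing "abadabd" and "beddcee" position by position:
  Position 0: 'a' vs 'b' => DIFFER
  Position 1: 'b' vs 'e' => DIFFER
  Position 2: 'a' vs 'd' => DIFFER
  Position 3: 'd' vs 'd' => same
  Position 4: 'a' vs 'c' => DIFFER
  Position 5: 'b' vs 'e' => DIFFER
  Position 6: 'd' vs 'e' => DIFFER
Positions that differ: 6

6
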